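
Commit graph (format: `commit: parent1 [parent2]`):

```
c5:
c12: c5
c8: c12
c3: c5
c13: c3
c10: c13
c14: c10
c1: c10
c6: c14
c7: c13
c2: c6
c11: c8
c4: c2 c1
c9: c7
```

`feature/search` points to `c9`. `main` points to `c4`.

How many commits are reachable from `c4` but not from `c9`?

Reachable from c4: {c1, c10, c13, c14, c2, c3, c4, c5, c6}.
Reachable from c9: {c13, c3, c5, c7, c9}.
In c4's history but not c9's: {c1, c10, c14, c2, c4, c6} — 6 commits.

6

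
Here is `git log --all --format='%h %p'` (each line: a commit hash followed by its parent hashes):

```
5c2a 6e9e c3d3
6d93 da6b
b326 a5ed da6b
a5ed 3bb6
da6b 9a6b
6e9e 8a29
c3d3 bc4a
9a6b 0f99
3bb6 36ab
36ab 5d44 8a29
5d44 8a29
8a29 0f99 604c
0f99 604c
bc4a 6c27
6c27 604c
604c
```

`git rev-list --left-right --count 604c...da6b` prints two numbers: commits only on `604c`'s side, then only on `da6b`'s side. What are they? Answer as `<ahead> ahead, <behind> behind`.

Reachable from 604c: {604c}.
Reachable from da6b: {0f99, 604c, 9a6b, da6b}.
Only in 604c's history (ahead): {} — 0.
Only in da6b's history (behind): {0f99, 9a6b, da6b} — 3.

0 ahead, 3 behind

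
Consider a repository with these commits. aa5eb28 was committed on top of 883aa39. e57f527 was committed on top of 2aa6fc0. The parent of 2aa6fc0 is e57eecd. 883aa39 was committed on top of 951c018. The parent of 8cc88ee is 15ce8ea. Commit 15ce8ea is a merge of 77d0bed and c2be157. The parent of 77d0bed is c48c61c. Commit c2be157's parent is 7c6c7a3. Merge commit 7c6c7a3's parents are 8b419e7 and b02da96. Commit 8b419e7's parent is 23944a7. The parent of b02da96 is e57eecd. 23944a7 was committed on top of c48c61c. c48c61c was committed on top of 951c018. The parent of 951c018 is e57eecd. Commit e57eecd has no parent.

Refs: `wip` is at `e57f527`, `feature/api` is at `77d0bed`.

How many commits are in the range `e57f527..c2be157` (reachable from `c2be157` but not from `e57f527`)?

7

Reachable from c2be157: {23944a7, 7c6c7a3, 8b419e7, 951c018, b02da96, c2be157, c48c61c, e57eecd}.
Reachable from e57f527: {2aa6fc0, e57eecd, e57f527}.
In c2be157's history but not e57f527's: {23944a7, 7c6c7a3, 8b419e7, 951c018, b02da96, c2be157, c48c61c} — 7 commits.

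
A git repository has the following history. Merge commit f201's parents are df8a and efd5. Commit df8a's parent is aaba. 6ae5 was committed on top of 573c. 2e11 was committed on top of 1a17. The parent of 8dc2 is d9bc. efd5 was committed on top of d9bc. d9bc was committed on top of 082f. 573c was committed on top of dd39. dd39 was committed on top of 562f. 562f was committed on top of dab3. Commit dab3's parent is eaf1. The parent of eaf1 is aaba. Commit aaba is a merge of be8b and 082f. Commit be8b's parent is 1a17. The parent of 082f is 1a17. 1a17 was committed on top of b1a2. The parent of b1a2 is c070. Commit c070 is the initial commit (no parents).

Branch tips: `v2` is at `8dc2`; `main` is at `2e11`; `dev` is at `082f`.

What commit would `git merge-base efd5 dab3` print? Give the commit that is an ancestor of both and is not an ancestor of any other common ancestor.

082f

Ancestors of efd5: {082f, 1a17, b1a2, c070, d9bc, efd5}.
Ancestors of dab3: {082f, 1a17, aaba, b1a2, be8b, c070, dab3, eaf1}.
Common ancestors: {082f, 1a17, b1a2, c070}.
Among these, 082f is not an ancestor of any other common ancestor — it is the merge base.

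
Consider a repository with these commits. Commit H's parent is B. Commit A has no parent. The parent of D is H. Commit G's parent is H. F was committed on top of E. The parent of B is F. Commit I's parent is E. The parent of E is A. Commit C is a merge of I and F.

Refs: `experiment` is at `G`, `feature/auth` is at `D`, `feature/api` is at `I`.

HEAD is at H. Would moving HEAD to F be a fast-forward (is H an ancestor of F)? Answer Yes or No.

A fast-forward from H to F is possible iff H is an ancestor of F.
Ancestors of F: {A, E, F}.
H is not among them, so fast-forward is not possible.

No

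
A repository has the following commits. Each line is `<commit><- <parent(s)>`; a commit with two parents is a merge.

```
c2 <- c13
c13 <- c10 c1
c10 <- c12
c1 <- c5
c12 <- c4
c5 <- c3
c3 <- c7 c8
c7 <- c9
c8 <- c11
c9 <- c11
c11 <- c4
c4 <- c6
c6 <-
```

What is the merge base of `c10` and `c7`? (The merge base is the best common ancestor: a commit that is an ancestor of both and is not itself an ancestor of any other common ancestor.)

c4

Ancestors of c10: {c10, c12, c4, c6}.
Ancestors of c7: {c11, c4, c6, c7, c9}.
Common ancestors: {c4, c6}.
Among these, c4 is not an ancestor of any other common ancestor — it is the merge base.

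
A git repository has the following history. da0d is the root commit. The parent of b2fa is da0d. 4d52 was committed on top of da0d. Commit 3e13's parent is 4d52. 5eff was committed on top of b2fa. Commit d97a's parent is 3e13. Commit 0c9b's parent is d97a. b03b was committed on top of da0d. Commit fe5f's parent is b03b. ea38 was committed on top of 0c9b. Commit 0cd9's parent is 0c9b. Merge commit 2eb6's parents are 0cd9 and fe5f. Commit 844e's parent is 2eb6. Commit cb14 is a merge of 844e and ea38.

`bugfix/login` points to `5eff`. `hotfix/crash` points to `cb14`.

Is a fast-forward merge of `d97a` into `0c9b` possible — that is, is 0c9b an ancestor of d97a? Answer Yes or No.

A fast-forward from 0c9b to d97a is possible iff 0c9b is an ancestor of d97a.
Ancestors of d97a: {3e13, 4d52, d97a, da0d}.
0c9b is not among them, so fast-forward is not possible.

No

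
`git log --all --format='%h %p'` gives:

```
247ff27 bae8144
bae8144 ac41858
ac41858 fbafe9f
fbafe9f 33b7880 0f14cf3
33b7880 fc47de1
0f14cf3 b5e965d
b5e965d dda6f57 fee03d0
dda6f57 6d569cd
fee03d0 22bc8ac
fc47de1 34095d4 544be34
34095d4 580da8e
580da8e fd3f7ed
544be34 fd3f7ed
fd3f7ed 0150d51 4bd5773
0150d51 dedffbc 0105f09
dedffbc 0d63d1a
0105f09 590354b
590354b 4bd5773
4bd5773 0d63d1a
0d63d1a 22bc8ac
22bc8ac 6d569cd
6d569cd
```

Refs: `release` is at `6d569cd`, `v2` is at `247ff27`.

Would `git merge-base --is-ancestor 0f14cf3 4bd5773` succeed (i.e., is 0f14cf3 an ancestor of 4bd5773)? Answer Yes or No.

No

Ancestors of 4bd5773: {0d63d1a, 22bc8ac, 4bd5773, 6d569cd}.
0f14cf3 is not in that set, so it is not an ancestor of 4bd5773.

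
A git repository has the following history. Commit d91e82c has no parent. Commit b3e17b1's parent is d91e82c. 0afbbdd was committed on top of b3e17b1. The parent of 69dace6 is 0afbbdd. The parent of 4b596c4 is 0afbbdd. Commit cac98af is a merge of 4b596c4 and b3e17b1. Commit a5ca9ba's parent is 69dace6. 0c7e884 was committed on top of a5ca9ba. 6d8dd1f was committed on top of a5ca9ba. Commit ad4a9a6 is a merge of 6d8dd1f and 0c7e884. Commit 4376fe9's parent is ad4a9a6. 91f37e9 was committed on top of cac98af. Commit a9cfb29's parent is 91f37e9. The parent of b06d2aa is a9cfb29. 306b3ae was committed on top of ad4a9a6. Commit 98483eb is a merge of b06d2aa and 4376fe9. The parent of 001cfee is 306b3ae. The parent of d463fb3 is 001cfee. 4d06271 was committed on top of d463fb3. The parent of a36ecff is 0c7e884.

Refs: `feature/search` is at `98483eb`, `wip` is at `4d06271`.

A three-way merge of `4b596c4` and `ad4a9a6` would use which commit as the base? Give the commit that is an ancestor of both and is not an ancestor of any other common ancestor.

Ancestors of 4b596c4: {0afbbdd, 4b596c4, b3e17b1, d91e82c}.
Ancestors of ad4a9a6: {0afbbdd, 0c7e884, 69dace6, 6d8dd1f, a5ca9ba, ad4a9a6, b3e17b1, d91e82c}.
Common ancestors: {0afbbdd, b3e17b1, d91e82c}.
Among these, 0afbbdd is not an ancestor of any other common ancestor — it is the merge base.

0afbbdd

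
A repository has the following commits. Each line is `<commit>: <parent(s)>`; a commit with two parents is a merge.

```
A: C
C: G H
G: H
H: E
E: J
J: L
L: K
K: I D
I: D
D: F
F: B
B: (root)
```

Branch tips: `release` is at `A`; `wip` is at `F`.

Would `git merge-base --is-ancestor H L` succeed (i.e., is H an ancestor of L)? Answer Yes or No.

Ancestors of L: {B, D, F, I, K, L}.
H is not in that set, so it is not an ancestor of L.

No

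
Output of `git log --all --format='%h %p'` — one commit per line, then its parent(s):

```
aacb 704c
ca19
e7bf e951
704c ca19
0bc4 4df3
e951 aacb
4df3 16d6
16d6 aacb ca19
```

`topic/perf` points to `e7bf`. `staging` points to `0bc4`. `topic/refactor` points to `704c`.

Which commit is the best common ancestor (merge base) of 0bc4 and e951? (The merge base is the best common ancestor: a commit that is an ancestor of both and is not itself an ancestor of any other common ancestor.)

Ancestors of 0bc4: {0bc4, 16d6, 4df3, 704c, aacb, ca19}.
Ancestors of e951: {704c, aacb, ca19, e951}.
Common ancestors: {704c, aacb, ca19}.
Among these, aacb is not an ancestor of any other common ancestor — it is the merge base.

aacb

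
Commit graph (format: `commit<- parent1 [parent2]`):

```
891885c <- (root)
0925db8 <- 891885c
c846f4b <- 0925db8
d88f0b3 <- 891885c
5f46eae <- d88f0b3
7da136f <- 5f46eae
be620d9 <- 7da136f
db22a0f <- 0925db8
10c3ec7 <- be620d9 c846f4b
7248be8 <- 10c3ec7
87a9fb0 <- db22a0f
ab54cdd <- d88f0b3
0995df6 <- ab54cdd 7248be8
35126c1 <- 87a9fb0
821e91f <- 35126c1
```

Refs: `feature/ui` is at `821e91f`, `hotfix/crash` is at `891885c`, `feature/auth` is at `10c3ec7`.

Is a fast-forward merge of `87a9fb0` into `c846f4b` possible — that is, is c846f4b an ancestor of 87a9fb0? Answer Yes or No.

A fast-forward from c846f4b to 87a9fb0 is possible iff c846f4b is an ancestor of 87a9fb0.
Ancestors of 87a9fb0: {0925db8, 87a9fb0, 891885c, db22a0f}.
c846f4b is not among them, so fast-forward is not possible.

No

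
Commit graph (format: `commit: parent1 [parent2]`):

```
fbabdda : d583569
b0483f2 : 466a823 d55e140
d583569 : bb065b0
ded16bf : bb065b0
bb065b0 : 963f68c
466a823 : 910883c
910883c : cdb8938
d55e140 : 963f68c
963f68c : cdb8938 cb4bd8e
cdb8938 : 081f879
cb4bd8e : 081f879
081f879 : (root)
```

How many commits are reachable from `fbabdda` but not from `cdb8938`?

Reachable from fbabdda: {081f879, 963f68c, bb065b0, cb4bd8e, cdb8938, d583569, fbabdda}.
Reachable from cdb8938: {081f879, cdb8938}.
In fbabdda's history but not cdb8938's: {963f68c, bb065b0, cb4bd8e, d583569, fbabdda} — 5 commits.

5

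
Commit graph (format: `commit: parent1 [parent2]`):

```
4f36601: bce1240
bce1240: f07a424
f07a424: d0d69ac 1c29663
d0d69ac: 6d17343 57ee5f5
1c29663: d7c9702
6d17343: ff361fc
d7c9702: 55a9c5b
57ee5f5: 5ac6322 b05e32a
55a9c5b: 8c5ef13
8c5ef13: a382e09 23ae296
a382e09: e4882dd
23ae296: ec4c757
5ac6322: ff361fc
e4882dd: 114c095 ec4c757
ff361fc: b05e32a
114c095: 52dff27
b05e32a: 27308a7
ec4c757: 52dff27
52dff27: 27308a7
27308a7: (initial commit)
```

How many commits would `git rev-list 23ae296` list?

4

Walking parent pointers from 23ae296: reachable set = {23ae296, 27308a7, 52dff27, ec4c757}.
That is 4 commits.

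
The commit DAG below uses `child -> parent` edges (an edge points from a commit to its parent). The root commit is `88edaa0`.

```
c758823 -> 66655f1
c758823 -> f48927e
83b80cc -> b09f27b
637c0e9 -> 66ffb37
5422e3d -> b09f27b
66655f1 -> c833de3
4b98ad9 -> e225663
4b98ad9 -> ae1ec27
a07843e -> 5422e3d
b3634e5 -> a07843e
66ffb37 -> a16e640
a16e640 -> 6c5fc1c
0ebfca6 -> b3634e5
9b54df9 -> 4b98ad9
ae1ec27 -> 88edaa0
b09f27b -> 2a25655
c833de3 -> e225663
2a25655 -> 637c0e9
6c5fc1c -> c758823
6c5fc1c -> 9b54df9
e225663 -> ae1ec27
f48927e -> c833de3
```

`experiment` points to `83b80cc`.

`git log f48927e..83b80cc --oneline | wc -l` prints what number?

Reachable from 83b80cc: {2a25655, 4b98ad9, 637c0e9, 66655f1, 66ffb37, 6c5fc1c, 83b80cc, 88edaa0, 9b54df9, a16e640, ae1ec27, b09f27b, c758823, c833de3, e225663, f48927e}.
Reachable from f48927e: {88edaa0, ae1ec27, c833de3, e225663, f48927e}.
In 83b80cc's history but not f48927e's: {2a25655, 4b98ad9, 637c0e9, 66655f1, 66ffb37, 6c5fc1c, 83b80cc, 9b54df9, a16e640, b09f27b, c758823} — 11 commits.

11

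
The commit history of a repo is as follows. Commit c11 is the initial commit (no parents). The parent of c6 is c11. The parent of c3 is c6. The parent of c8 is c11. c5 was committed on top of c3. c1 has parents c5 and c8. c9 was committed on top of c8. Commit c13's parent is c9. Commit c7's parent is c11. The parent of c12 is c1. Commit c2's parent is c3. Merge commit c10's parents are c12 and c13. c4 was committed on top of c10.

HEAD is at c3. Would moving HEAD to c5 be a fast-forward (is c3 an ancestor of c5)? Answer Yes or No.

A fast-forward from c3 to c5 is possible iff c3 is an ancestor of c5.
Ancestors of c5: {c11, c3, c5, c6}.
c3 is among them, so fast-forward is possible.

Yes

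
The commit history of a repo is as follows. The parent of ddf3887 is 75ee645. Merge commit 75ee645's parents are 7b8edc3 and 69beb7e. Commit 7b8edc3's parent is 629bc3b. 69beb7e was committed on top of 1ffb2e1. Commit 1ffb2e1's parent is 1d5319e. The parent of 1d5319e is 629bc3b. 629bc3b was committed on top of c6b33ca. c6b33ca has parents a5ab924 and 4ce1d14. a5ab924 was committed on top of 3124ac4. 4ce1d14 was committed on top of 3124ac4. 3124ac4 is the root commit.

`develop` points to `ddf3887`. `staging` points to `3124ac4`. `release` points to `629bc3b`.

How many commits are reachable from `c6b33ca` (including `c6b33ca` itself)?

4

Walking parent pointers from c6b33ca: reachable set = {3124ac4, 4ce1d14, a5ab924, c6b33ca}.
That is 4 commits.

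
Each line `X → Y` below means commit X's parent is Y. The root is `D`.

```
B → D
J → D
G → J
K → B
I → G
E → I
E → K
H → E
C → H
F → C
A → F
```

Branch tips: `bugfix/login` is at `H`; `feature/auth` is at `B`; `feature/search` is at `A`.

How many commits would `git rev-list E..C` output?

2

Reachable from C: {B, C, D, E, G, H, I, J, K}.
Reachable from E: {B, D, E, G, I, J, K}.
In C's history but not E's: {C, H} — 2 commits.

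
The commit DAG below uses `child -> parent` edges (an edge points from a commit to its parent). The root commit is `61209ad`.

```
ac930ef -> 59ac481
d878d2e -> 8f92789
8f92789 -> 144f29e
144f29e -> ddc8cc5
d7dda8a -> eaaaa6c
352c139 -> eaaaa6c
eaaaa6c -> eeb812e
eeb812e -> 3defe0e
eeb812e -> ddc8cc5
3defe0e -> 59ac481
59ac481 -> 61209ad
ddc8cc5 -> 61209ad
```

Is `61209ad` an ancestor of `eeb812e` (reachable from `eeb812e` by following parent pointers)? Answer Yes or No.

Ancestors of eeb812e (commits reachable by following parents): {3defe0e, 59ac481, 61209ad, ddc8cc5, eeb812e}.
61209ad is in that set, so it is an ancestor of eeb812e.

Yes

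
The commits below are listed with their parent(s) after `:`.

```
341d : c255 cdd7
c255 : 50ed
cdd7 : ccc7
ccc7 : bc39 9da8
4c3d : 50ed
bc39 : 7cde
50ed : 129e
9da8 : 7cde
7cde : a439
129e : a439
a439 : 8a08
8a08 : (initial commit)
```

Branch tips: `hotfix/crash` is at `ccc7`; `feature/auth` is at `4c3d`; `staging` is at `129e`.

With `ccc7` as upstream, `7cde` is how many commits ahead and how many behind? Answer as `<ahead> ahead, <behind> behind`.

Reachable from 7cde: {7cde, 8a08, a439}.
Reachable from ccc7: {7cde, 8a08, 9da8, a439, bc39, ccc7}.
Only in 7cde's history (ahead): {} — 0.
Only in ccc7's history (behind): {9da8, bc39, ccc7} — 3.

0 ahead, 3 behind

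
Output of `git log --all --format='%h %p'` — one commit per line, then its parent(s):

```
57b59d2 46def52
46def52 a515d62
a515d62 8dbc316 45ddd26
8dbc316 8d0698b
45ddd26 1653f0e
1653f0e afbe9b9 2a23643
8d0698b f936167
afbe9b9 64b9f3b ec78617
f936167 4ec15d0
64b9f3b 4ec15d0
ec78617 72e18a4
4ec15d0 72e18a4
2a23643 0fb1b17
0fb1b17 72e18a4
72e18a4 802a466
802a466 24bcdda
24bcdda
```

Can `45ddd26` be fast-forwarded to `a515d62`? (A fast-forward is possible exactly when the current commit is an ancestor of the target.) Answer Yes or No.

A fast-forward from 45ddd26 to a515d62 is possible iff 45ddd26 is an ancestor of a515d62.
Ancestors of a515d62: {0fb1b17, 1653f0e, 24bcdda, 2a23643, 45ddd26, 4ec15d0, 64b9f3b, 72e18a4, 802a466, 8d0698b, 8dbc316, a515d62, afbe9b9, ec78617, f936167}.
45ddd26 is among them, so fast-forward is possible.

Yes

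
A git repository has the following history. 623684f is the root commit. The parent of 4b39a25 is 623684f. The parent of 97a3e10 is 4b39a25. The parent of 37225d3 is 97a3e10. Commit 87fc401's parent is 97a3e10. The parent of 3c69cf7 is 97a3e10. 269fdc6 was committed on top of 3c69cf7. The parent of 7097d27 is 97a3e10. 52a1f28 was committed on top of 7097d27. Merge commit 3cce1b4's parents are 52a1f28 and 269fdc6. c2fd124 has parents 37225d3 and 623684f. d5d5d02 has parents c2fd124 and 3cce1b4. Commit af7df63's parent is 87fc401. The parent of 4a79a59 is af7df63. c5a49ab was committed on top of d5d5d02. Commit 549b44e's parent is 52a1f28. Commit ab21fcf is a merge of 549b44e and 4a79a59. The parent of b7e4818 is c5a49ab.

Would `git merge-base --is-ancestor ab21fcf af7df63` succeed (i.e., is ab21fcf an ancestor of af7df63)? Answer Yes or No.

Ancestors of af7df63: {4b39a25, 623684f, 87fc401, 97a3e10, af7df63}.
ab21fcf is not in that set, so it is not an ancestor of af7df63.

No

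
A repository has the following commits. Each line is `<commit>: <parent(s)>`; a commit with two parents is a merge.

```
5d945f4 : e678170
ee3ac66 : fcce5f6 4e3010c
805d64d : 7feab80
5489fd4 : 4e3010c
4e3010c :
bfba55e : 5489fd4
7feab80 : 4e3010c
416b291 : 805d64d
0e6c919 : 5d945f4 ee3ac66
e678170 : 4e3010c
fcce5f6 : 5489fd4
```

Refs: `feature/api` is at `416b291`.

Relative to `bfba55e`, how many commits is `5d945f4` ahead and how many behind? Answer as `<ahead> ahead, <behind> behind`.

Reachable from 5d945f4: {4e3010c, 5d945f4, e678170}.
Reachable from bfba55e: {4e3010c, 5489fd4, bfba55e}.
Only in 5d945f4's history (ahead): {5d945f4, e678170} — 2.
Only in bfba55e's history (behind): {5489fd4, bfba55e} — 2.

2 ahead, 2 behind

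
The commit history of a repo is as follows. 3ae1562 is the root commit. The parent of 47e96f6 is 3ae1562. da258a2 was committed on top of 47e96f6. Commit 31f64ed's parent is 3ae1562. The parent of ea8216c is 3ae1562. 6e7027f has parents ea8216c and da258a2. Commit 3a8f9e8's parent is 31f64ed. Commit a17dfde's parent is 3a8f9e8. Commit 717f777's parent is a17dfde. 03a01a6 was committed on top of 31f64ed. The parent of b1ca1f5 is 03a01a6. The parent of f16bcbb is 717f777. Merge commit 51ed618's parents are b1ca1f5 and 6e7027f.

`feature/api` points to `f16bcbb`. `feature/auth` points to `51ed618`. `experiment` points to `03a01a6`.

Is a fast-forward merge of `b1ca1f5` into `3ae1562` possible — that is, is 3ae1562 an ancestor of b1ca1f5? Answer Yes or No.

Yes

A fast-forward from 3ae1562 to b1ca1f5 is possible iff 3ae1562 is an ancestor of b1ca1f5.
Ancestors of b1ca1f5: {03a01a6, 31f64ed, 3ae1562, b1ca1f5}.
3ae1562 is among them, so fast-forward is possible.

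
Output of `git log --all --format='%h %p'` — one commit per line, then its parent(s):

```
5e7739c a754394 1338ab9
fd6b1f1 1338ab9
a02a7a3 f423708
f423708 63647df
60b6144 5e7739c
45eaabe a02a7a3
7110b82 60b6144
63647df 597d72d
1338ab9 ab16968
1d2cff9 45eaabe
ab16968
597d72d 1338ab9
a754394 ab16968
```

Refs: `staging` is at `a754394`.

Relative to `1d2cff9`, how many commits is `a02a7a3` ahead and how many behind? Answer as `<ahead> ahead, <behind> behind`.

Reachable from a02a7a3: {1338ab9, 597d72d, 63647df, a02a7a3, ab16968, f423708}.
Reachable from 1d2cff9: {1338ab9, 1d2cff9, 45eaabe, 597d72d, 63647df, a02a7a3, ab16968, f423708}.
Only in a02a7a3's history (ahead): {} — 0.
Only in 1d2cff9's history (behind): {1d2cff9, 45eaabe} — 2.

0 ahead, 2 behind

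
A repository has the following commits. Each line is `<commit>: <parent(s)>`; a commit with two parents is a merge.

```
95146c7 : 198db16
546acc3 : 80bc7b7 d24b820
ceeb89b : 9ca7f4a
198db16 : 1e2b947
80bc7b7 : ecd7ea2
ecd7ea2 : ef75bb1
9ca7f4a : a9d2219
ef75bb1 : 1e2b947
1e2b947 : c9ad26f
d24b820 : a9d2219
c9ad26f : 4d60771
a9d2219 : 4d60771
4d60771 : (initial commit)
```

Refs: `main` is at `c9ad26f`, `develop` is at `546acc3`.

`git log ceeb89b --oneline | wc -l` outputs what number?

Walking parent pointers from ceeb89b: reachable set = {4d60771, 9ca7f4a, a9d2219, ceeb89b}.
That is 4 commits.

4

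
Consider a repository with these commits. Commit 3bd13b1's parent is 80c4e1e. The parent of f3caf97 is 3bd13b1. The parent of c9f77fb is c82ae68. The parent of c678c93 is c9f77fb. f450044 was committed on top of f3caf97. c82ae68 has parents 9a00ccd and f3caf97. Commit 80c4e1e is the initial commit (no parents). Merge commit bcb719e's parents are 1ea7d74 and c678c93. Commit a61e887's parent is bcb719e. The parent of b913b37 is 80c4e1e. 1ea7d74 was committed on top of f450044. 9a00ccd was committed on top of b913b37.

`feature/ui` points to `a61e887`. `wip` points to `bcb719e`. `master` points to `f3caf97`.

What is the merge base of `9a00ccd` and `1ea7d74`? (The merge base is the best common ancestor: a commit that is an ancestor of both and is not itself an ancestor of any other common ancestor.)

Ancestors of 9a00ccd: {80c4e1e, 9a00ccd, b913b37}.
Ancestors of 1ea7d74: {1ea7d74, 3bd13b1, 80c4e1e, f3caf97, f450044}.
Common ancestors: {80c4e1e}.
The only common ancestor is 80c4e1e, so it is the merge base.

80c4e1e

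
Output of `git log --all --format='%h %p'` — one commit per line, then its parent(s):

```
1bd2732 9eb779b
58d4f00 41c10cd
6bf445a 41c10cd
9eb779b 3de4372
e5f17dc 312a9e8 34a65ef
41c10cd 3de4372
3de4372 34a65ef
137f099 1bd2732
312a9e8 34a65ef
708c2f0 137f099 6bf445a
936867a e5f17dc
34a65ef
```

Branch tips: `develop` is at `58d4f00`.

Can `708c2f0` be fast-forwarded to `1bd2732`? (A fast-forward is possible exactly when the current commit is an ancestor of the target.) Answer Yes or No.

A fast-forward from 708c2f0 to 1bd2732 is possible iff 708c2f0 is an ancestor of 1bd2732.
Ancestors of 1bd2732: {1bd2732, 34a65ef, 3de4372, 9eb779b}.
708c2f0 is not among them, so fast-forward is not possible.

No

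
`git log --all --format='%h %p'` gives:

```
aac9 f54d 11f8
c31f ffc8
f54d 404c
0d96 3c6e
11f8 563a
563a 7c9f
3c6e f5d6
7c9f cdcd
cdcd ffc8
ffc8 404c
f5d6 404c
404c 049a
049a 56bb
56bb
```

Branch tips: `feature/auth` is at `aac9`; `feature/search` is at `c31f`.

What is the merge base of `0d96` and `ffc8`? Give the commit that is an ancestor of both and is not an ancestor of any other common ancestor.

Ancestors of 0d96: {049a, 0d96, 3c6e, 404c, 56bb, f5d6}.
Ancestors of ffc8: {049a, 404c, 56bb, ffc8}.
Common ancestors: {049a, 404c, 56bb}.
Among these, 404c is not an ancestor of any other common ancestor — it is the merge base.

404c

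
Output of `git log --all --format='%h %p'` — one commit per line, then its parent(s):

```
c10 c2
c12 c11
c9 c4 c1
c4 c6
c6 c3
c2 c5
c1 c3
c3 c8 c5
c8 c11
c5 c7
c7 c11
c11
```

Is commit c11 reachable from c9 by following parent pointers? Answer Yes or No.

Ancestors of c9 (commits reachable by following parents): {c1, c11, c3, c4, c5, c6, c7, c8, c9}.
c11 is in that set, so it is an ancestor of c9.

Yes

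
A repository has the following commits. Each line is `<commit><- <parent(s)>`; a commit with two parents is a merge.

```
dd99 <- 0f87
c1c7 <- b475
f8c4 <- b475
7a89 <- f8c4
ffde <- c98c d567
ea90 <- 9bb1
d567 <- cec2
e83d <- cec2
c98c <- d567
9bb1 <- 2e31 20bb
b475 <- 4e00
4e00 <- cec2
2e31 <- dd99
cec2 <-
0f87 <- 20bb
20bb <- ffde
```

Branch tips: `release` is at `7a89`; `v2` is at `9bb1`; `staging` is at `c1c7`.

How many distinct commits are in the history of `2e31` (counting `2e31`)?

8

Walking parent pointers from 2e31: reachable set = {0f87, 20bb, 2e31, c98c, cec2, d567, dd99, ffde}.
That is 8 commits.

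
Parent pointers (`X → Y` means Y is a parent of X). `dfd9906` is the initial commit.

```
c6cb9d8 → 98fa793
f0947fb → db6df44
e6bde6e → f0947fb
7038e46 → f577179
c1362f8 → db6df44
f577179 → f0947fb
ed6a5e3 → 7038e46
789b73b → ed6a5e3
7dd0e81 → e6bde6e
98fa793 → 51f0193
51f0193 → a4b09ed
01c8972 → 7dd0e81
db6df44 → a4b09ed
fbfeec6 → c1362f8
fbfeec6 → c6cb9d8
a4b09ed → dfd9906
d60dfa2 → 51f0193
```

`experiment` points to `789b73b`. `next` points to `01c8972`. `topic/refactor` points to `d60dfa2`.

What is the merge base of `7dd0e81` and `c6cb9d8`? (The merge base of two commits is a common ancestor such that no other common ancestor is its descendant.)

a4b09ed

Ancestors of 7dd0e81: {7dd0e81, a4b09ed, db6df44, dfd9906, e6bde6e, f0947fb}.
Ancestors of c6cb9d8: {51f0193, 98fa793, a4b09ed, c6cb9d8, dfd9906}.
Common ancestors: {a4b09ed, dfd9906}.
Among these, a4b09ed is not an ancestor of any other common ancestor — it is the merge base.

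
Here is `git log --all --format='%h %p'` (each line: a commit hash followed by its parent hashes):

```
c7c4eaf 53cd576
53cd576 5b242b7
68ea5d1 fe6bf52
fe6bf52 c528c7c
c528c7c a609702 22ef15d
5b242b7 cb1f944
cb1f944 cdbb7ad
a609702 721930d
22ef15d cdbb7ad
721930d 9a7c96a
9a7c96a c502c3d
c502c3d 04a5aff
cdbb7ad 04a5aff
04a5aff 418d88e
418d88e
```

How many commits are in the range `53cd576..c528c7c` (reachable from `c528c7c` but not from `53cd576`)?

Reachable from c528c7c: {04a5aff, 22ef15d, 418d88e, 721930d, 9a7c96a, a609702, c502c3d, c528c7c, cdbb7ad}.
Reachable from 53cd576: {04a5aff, 418d88e, 53cd576, 5b242b7, cb1f944, cdbb7ad}.
In c528c7c's history but not 53cd576's: {22ef15d, 721930d, 9a7c96a, a609702, c502c3d, c528c7c} — 6 commits.

6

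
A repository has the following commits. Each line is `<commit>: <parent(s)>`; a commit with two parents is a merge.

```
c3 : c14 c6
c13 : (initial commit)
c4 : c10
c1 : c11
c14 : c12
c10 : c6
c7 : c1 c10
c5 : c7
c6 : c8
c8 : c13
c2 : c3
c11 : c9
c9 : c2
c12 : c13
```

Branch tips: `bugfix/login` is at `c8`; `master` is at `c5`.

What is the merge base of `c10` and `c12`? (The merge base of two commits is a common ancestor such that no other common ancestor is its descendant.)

Ancestors of c10: {c10, c13, c6, c8}.
Ancestors of c12: {c12, c13}.
Common ancestors: {c13}.
The only common ancestor is c13, so it is the merge base.

c13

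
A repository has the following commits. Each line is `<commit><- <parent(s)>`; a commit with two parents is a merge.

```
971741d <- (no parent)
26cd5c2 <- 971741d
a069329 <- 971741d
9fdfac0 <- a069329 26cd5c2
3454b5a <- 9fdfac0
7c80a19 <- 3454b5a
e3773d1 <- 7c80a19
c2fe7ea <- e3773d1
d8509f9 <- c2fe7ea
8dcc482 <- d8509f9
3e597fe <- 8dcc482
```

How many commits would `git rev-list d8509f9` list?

Walking parent pointers from d8509f9: reachable set = {26cd5c2, 3454b5a, 7c80a19, 971741d, 9fdfac0, a069329, c2fe7ea, d8509f9, e3773d1}.
That is 9 commits.

9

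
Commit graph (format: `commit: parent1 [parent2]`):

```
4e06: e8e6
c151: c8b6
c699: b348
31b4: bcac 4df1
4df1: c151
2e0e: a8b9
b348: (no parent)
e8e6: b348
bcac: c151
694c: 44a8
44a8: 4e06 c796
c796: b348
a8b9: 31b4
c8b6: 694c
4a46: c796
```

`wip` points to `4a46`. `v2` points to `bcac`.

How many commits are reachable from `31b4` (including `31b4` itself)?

Walking parent pointers from 31b4: reachable set = {31b4, 44a8, 4df1, 4e06, 694c, b348, bcac, c151, c796, c8b6, e8e6}.
That is 11 commits.

11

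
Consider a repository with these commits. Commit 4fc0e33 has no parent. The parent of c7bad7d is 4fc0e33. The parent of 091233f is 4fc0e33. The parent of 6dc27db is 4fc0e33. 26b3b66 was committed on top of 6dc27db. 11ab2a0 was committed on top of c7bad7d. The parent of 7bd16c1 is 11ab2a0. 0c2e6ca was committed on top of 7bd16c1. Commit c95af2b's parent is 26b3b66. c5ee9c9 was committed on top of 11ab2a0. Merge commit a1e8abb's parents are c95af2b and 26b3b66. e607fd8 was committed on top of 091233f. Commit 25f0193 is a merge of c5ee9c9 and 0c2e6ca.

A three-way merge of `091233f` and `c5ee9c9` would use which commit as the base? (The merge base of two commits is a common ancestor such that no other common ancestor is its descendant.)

Ancestors of 091233f: {091233f, 4fc0e33}.
Ancestors of c5ee9c9: {11ab2a0, 4fc0e33, c5ee9c9, c7bad7d}.
Common ancestors: {4fc0e33}.
The only common ancestor is 4fc0e33, so it is the merge base.

4fc0e33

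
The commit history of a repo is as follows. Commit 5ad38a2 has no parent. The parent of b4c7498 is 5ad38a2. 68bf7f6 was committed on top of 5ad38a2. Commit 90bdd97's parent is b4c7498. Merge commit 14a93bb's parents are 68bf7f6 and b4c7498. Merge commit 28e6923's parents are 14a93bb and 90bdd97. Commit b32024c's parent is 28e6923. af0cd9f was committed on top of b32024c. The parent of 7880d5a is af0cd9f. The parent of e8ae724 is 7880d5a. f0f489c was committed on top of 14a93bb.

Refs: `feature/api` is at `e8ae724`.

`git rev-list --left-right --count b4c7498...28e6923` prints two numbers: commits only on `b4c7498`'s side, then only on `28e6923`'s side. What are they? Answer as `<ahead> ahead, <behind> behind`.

Reachable from b4c7498: {5ad38a2, b4c7498}.
Reachable from 28e6923: {14a93bb, 28e6923, 5ad38a2, 68bf7f6, 90bdd97, b4c7498}.
Only in b4c7498's history (ahead): {} — 0.
Only in 28e6923's history (behind): {14a93bb, 28e6923, 68bf7f6, 90bdd97} — 4.

0 ahead, 4 behind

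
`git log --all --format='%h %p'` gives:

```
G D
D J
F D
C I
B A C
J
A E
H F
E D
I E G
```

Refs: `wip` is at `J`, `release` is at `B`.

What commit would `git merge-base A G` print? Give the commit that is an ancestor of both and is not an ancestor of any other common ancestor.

D

Ancestors of A: {A, D, E, J}.
Ancestors of G: {D, G, J}.
Common ancestors: {D, J}.
Among these, D is not an ancestor of any other common ancestor — it is the merge base.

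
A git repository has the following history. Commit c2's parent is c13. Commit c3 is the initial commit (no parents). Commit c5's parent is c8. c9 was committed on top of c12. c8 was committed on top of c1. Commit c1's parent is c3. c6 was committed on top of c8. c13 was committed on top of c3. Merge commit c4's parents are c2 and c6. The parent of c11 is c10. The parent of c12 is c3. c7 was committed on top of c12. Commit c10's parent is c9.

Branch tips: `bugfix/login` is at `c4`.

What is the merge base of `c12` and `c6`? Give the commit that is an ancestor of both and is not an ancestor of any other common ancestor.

Ancestors of c12: {c12, c3}.
Ancestors of c6: {c1, c3, c6, c8}.
Common ancestors: {c3}.
The only common ancestor is c3, so it is the merge base.

c3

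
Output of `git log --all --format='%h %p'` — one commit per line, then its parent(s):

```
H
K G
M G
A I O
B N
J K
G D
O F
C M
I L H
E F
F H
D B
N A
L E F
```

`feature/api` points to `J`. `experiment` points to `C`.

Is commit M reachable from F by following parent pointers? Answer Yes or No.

Ancestors of F: {F, H}.
M is not in that set, so it is not an ancestor of F.

No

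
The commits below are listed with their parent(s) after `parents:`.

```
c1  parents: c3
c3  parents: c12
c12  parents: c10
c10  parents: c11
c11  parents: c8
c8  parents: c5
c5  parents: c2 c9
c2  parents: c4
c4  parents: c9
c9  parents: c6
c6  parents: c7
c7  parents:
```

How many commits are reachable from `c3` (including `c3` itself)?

11

Walking parent pointers from c3: reachable set = {c10, c11, c12, c2, c3, c4, c5, c6, c7, c8, c9}.
That is 11 commits.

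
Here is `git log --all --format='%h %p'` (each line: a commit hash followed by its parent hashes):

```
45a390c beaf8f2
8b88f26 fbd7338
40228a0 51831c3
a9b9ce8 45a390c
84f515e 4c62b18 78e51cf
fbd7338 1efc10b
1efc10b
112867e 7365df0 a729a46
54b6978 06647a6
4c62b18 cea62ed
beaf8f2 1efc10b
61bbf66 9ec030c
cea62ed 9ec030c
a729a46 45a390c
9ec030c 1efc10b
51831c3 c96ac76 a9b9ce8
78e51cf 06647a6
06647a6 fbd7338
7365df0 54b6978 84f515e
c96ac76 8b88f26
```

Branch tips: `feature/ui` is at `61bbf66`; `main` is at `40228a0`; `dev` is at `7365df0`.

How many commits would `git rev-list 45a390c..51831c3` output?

5

Reachable from 51831c3: {1efc10b, 45a390c, 51831c3, 8b88f26, a9b9ce8, beaf8f2, c96ac76, fbd7338}.
Reachable from 45a390c: {1efc10b, 45a390c, beaf8f2}.
In 51831c3's history but not 45a390c's: {51831c3, 8b88f26, a9b9ce8, c96ac76, fbd7338} — 5 commits.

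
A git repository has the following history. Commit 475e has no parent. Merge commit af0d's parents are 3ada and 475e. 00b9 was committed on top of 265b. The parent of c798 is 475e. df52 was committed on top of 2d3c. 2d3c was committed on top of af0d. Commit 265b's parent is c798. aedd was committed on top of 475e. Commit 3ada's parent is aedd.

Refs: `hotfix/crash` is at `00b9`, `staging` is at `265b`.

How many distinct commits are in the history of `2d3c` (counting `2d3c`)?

Walking parent pointers from 2d3c: reachable set = {2d3c, 3ada, 475e, aedd, af0d}.
That is 5 commits.

5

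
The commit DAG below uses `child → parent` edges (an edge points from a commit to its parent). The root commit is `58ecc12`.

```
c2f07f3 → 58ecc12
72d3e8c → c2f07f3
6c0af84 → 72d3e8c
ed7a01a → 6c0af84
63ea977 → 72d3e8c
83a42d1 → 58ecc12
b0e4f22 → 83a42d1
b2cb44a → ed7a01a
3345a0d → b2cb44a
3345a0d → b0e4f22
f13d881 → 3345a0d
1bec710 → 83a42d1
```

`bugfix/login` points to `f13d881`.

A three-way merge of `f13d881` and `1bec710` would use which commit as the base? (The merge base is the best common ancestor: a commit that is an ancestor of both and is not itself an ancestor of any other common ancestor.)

Ancestors of f13d881: {3345a0d, 58ecc12, 6c0af84, 72d3e8c, 83a42d1, b0e4f22, b2cb44a, c2f07f3, ed7a01a, f13d881}.
Ancestors of 1bec710: {1bec710, 58ecc12, 83a42d1}.
Common ancestors: {58ecc12, 83a42d1}.
Among these, 83a42d1 is not an ancestor of any other common ancestor — it is the merge base.

83a42d1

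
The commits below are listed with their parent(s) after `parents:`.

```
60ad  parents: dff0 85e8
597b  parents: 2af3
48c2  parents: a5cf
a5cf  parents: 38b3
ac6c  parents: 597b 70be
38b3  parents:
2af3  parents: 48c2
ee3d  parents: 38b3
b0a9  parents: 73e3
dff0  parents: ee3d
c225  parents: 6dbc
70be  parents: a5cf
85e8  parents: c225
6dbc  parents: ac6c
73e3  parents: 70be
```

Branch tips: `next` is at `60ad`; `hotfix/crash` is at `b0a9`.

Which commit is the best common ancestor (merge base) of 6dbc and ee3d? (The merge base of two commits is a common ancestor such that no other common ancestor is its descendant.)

38b3

Ancestors of 6dbc: {2af3, 38b3, 48c2, 597b, 6dbc, 70be, a5cf, ac6c}.
Ancestors of ee3d: {38b3, ee3d}.
Common ancestors: {38b3}.
The only common ancestor is 38b3, so it is the merge base.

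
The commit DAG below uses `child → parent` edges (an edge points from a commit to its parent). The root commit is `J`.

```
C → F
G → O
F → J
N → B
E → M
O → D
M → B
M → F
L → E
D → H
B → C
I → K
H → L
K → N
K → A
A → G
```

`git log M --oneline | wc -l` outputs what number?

Walking parent pointers from M: reachable set = {B, C, F, J, M}.
That is 5 commits.

5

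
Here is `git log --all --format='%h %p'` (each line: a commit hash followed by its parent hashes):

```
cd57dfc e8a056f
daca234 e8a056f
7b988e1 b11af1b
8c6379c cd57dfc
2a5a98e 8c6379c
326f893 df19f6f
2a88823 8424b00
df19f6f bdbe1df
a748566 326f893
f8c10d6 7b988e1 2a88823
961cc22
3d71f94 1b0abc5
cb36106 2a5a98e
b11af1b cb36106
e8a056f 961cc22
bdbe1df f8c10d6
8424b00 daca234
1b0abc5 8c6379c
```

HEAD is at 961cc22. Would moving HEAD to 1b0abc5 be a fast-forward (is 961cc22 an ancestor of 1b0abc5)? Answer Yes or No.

A fast-forward from 961cc22 to 1b0abc5 is possible iff 961cc22 is an ancestor of 1b0abc5.
Ancestors of 1b0abc5: {1b0abc5, 8c6379c, 961cc22, cd57dfc, e8a056f}.
961cc22 is among them, so fast-forward is possible.

Yes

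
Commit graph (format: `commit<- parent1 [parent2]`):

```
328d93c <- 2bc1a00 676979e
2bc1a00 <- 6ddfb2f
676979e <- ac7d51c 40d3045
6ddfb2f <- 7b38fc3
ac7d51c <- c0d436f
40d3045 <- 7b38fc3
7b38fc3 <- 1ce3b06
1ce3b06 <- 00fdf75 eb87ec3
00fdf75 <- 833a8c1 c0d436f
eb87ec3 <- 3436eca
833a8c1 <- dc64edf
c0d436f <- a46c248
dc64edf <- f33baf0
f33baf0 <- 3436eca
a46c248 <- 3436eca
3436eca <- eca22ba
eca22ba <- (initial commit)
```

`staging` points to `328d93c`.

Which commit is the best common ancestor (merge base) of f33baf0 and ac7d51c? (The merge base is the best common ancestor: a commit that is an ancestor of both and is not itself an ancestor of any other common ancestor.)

3436eca

Ancestors of f33baf0: {3436eca, eca22ba, f33baf0}.
Ancestors of ac7d51c: {3436eca, a46c248, ac7d51c, c0d436f, eca22ba}.
Common ancestors: {3436eca, eca22ba}.
Among these, 3436eca is not an ancestor of any other common ancestor — it is the merge base.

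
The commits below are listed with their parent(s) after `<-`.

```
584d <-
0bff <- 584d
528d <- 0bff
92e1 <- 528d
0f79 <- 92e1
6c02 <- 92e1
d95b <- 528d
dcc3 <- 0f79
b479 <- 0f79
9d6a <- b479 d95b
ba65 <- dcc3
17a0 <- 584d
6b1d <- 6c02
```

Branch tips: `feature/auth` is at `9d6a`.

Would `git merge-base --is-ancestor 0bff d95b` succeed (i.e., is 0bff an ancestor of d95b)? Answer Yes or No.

Yes

Ancestors of d95b (commits reachable by following parents): {0bff, 528d, 584d, d95b}.
0bff is in that set, so it is an ancestor of d95b.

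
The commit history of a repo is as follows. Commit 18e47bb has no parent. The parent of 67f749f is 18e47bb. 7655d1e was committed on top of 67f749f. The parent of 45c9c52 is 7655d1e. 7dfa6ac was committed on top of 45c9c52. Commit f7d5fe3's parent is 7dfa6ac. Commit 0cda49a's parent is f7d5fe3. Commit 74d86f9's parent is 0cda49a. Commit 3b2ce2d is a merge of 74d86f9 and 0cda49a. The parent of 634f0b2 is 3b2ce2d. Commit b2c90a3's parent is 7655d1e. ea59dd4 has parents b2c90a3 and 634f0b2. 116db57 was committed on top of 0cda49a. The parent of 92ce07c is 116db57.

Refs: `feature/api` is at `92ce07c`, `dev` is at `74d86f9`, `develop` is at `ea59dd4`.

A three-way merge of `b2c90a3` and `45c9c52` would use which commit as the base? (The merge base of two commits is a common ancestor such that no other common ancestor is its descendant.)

7655d1e

Ancestors of b2c90a3: {18e47bb, 67f749f, 7655d1e, b2c90a3}.
Ancestors of 45c9c52: {18e47bb, 45c9c52, 67f749f, 7655d1e}.
Common ancestors: {18e47bb, 67f749f, 7655d1e}.
Among these, 7655d1e is not an ancestor of any other common ancestor — it is the merge base.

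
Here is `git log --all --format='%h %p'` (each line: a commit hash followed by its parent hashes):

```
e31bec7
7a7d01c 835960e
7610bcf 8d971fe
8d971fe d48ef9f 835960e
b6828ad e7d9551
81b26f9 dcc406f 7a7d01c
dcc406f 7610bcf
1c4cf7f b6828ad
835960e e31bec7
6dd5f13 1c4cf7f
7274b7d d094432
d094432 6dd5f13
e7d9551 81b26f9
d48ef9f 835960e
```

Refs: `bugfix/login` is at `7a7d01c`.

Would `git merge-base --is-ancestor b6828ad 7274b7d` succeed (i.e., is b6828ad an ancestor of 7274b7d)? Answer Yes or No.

Yes

Ancestors of 7274b7d (commits reachable by following parents): {1c4cf7f, 6dd5f13, 7274b7d, 7610bcf, 7a7d01c, 81b26f9, 835960e, 8d971fe, b6828ad, d094432, d48ef9f, dcc406f, e31bec7, e7d9551}.
b6828ad is in that set, so it is an ancestor of 7274b7d.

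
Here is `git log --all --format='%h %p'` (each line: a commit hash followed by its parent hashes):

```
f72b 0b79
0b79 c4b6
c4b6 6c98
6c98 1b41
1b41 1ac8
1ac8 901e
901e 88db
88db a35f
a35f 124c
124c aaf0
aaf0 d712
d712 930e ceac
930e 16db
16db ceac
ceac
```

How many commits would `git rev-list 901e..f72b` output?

6

Reachable from f72b: {0b79, 124c, 16db, 1ac8, 1b41, 6c98, 88db, 901e, 930e, a35f, aaf0, c4b6, ceac, d712, f72b}.
Reachable from 901e: {124c, 16db, 88db, 901e, 930e, a35f, aaf0, ceac, d712}.
In f72b's history but not 901e's: {0b79, 1ac8, 1b41, 6c98, c4b6, f72b} — 6 commits.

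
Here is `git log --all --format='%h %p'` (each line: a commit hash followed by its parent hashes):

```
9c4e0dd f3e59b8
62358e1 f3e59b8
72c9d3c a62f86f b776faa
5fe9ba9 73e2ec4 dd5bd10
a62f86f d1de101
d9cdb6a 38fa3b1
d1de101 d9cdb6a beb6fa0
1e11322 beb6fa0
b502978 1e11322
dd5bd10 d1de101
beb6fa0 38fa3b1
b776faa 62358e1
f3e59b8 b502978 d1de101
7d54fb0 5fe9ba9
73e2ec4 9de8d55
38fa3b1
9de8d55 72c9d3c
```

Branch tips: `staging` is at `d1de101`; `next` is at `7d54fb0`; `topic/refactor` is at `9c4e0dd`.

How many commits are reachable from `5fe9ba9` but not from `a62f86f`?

10

Reachable from 5fe9ba9: {1e11322, 38fa3b1, 5fe9ba9, 62358e1, 72c9d3c, 73e2ec4, 9de8d55, a62f86f, b502978, b776faa, beb6fa0, d1de101, d9cdb6a, dd5bd10, f3e59b8}.
Reachable from a62f86f: {38fa3b1, a62f86f, beb6fa0, d1de101, d9cdb6a}.
In 5fe9ba9's history but not a62f86f's: {1e11322, 5fe9ba9, 62358e1, 72c9d3c, 73e2ec4, 9de8d55, b502978, b776faa, dd5bd10, f3e59b8} — 10 commits.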